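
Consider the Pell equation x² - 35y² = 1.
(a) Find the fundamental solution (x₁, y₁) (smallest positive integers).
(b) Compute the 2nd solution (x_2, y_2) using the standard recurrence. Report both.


Step 1: Find the fundamental solution (x₁, y₁) of x² - 35y² = 1.
  Expand √35 as a continued fraction. a₀ = ⌊√35⌋ = 5; iterate m_{k+1} = d_k·a_k − m_k, d_{k+1} = (35 − m_{k+1}²)/d_k, a_{k+1} = ⌊(a₀ + m_{k+1})/d_{k+1}⌋ (starting m₀ = 0, d₀ = 1), with convergents p_k = a_k·p_{k-1} + p_{k-2}, q_k = a_k·q_{k-1} + q_{k-2} (p₋₁ = 1, q₋₁ = 0):
  k = 0: a₀ = 5; p₀/q₀ = 5/1; p₀² − 35·q₀² = 25 − 35 = -10.
  k = 1: m = 5, d = 10, a = ⌊(5 + 5)/10⌋ = 1; p/q = (1·5 + 1)/(1·1 + 0) = 6/1; p² − 35·q² = 36 − 35 = 1.
  The first convergent with p² − 35·q² = 1 gives the fundamental solution (x₁, y₁) = (6, 1).
Step 2: Apply the recurrence (x_{n+1}, y_{n+1}) = (x₁x_n + 35y₁y_n, x₁y_n + y₁x_n) repeatedly.
  From (x_1, y_1) = (6, 1): x_2 = 6·6 + 35·1·1 = 71; y_2 = 6·1 + 1·6 = 12.
Step 3: Verify x_2² - 35·y_2² = 5041 - 5040 = 1 (should be 1). ✓

(x_1, y_1) = (6, 1); (x_2, y_2) = (71, 12).


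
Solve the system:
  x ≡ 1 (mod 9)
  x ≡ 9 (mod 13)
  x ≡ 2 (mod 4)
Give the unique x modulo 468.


Moduli 9, 13, 4 are pairwise coprime; by CRT there is a unique solution modulo M = 9 · 13 · 4 = 468.
Solve pairwise, accumulating the modulus:
  Start with x ≡ 1 (mod 9).
  Combine with x ≡ 9 (mod 13): since gcd(9, 13) = 1, we get a unique residue mod 117.
    Write x = 1 + 9·t and substitute into x ≡ 9 (mod 13): 9·t ≡ 9 − 1 = 8 (mod 13).
    The inverse of 9 mod 13 is 3 (since 9·3 = 27 = 2·13 + 1), so t ≡ 3·8 = 24 ≡ 11 (mod 13).
    Then x = 1 + 9·11 = 100, valid modulo lcm(9, 13) = 117: x ≡ 100 (mod 117).
  Combine with x ≡ 2 (mod 4): since gcd(117, 4) = 1, we get a unique residue mod 468.
    Write x = 100 + 117·t and substitute into x ≡ 2 (mod 4): 117·t ≡ 2 − 100 = -98 (mod 4).
    Reduce coefficients mod 4: 1·t ≡ 2 (mod 4).
    So t ≡ 2 (mod 4).
    Then x = 100 + 117·2 = 334, valid modulo lcm(117, 4) = 468: x ≡ 334 (mod 468).
Verify: 334 mod 9 = 1 ✓, 334 mod 13 = 9 ✓, 334 mod 4 = 2 ✓.

x ≡ 334 (mod 468).


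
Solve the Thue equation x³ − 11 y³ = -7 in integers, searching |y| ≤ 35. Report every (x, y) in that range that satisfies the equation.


The equation is x³ - 11y³ = -7. For fixed y, x³ = 11·y³ − 7, so a solution requires the RHS to be a perfect cube.
Strategy: iterate y from -35 to 35, compute RHS = 11·y³ − 7, and check whether it is a (positive or negative) perfect cube.
Check small values of y:
  y = 0: RHS = -7 is not a perfect cube.
  y = 1: RHS = 4 is not a perfect cube.
  y = -1: RHS = -18 is not a perfect cube.
  y = 2: RHS = 81 is not a perfect cube.
  y = -2: RHS = -95 is not a perfect cube.
  y = 3: RHS = 290 is not a perfect cube.
  y = -3: RHS = -304 is not a perfect cube.
Continuing the search up to |y| = 35 finds no solutions either.
No (x, y) in the scanned range satisfies the equation.

No integer solutions with |y| ≤ 35.


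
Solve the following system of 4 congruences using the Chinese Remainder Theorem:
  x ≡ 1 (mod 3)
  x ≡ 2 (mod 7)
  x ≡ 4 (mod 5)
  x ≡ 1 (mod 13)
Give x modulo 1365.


Product of moduli M = 3 · 7 · 5 · 13 = 1365.
Merge one congruence at a time:
  Start: x ≡ 1 (mod 3).
  Combine with x ≡ 2 (mod 7); new modulus lcm = 21.
    Write x = 1 + 3·t and substitute into x ≡ 2 (mod 7): 3·t ≡ 2 − 1 = 1 (mod 7).
    The inverse of 3 mod 7 is 5 (since 3·5 = 15 = 2·7 + 1), so t ≡ 5·1 = 5 ≡ 5 (mod 7).
    Then x = 1 + 3·5 = 16, valid modulo lcm(3, 7) = 21: x ≡ 16 (mod 21).
  Combine with x ≡ 4 (mod 5); new modulus lcm = 105.
    Write x = 16 + 21·t and substitute into x ≡ 4 (mod 5): 21·t ≡ 4 − 16 = -12 (mod 5).
    Reduce coefficients mod 5: 1·t ≡ 3 (mod 5).
    So t ≡ 3 (mod 5).
    Then x = 16 + 21·3 = 79, valid modulo lcm(21, 5) = 105: x ≡ 79 (mod 105).
  Combine with x ≡ 1 (mod 13); new modulus lcm = 1365.
    Write x = 79 + 105·t and substitute into x ≡ 1 (mod 13): 105·t ≡ 1 − 79 = -78 (mod 13).
    Reduce coefficients mod 13: 1·t ≡ 0 (mod 13).
    So t ≡ 0 (mod 13).
    Then x = 79 + 105·0 = 79, valid modulo lcm(105, 13) = 1365: x ≡ 79 (mod 1365).
Verify against each original: 79 mod 3 = 1, 79 mod 7 = 2, 79 mod 5 = 4, 79 mod 13 = 1.

x ≡ 79 (mod 1365).


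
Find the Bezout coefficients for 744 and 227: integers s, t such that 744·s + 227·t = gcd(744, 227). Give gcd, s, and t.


Euclidean algorithm on (744, 227) — divide until remainder is 0:
  744 = 3 · 227 + 63
  227 = 3 · 63 + 38
  63 = 1 · 38 + 25
  38 = 1 · 25 + 13
  25 = 1 · 13 + 12
  13 = 1 · 12 + 1
  12 = 12 · 1 + 0
gcd(744, 227) = 1.
Track Bezout coefficients alongside the remainders: start with r₀ = 744 = a·1 + b·0 (s = 1, t = 0) and r₁ = 227 = a·0 + b·1 (s = 0, t = 1); each new remainder r_{k+1} = r_{k-1} − q_k·r_k inherits s_{k+1} = s_{k-1} − q_k·s_k, t_{k+1} = t_{k-1} − q_k·t_k, so r_k = a·s_k + b·t_k at every step:
  q = 3: r = 63, s = 1 − 3·0 = 1, t = 0 − 3·1 = -3  (check: 744·1 + 227·(-3) = 63)
  q = 3: r = 38, s = 0 − 3·1 = -3, t = 1 − 3·(-3) = 10  (check: 744·(-3) + 227·10 = 38)
  q = 1: r = 25, s = 1 − 1·(-3) = 4, t = -3 − 1·10 = -13  (check: 744·4 + 227·(-13) = 25)
  q = 1: r = 13, s = -3 − 1·4 = -7, t = 10 − 1·(-13) = 23  (check: 744·(-7) + 227·23 = 13)
  q = 1: r = 12, s = 4 − 1·(-7) = 11, t = -13 − 1·23 = -36  (check: 744·11 + 227·(-36) = 12)
  q = 1: r = 1, s = -7 − 1·11 = -18, t = 23 − 1·(-36) = 59  (check: 744·(-18) + 227·59 = 1)
The row with r = 1 (the gcd) gives the Bezout coefficients s = -18, t = 59.
Result: 744 · (-18) + 227 · (59) = 1.

gcd(744, 227) = 1; s = -18, t = 59 (check: 744·(-18) + 227·59 = 1).


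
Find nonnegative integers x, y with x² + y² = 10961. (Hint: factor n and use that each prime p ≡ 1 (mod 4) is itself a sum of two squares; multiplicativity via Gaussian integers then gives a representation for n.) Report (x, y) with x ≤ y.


Step 1: Factor n = 10961 = 97 · 113.
Step 2: Check the mod-4 condition on each prime factor: 97 ≡ 1 (mod 4), exponent 1; 113 ≡ 1 (mod 4), exponent 1.
All primes ≡ 3 (mod 4) appear to even exponent (or don't appear), so by the two-squares theorem n IS expressible as a sum of two squares.
Step 3: Build a representation. Here n = 97 · 113 is a product of primes ≡ 1 (mod 4). Each prime p ≡ 1 (mod 4) is itself a sum of two squares; find a² by testing p − a² for a perfect square:
  97: 97 − 1² = 96, 97 − 2² = 93, 97 − 3² = 88, 97 − 4² = 81 = 9² ⇒ 97 = 4² + 9².
  113: 113 − 1² = 112, 113 − 2² = 109, 113 − 3² = 104, 113 − 4² = 97, 113 − 5² = 88, 113 − 6² = 77, 113 − 7² = 64 = 8² ⇒ 113 = 7² + 8².
  Combine using the Brahmagupta–Fibonacci identity (a² + b²)(c² + d²) = (ac − bd)² + (ad + bc)² = (ac + bd)² + (ad − bc)²:
  97 · 113 = 10961: from (4² + 9²)(7² + 8²), take (4·7 − 9·8, 4·8 + 9·7) = (28 − 72, 32 + 63) = (-44, 95); dropping signs (only squares matter) gives (44, 95); check 44² + 95² = 1936 + 9025 = 10961 ✓.
Step 4: Order so x ≤ y and verify: 44² + 95² = 1936 + 9025 = 10961 = n. ✓

n = 10961 = 44² + 95² (one valid representation with x ≤ y).


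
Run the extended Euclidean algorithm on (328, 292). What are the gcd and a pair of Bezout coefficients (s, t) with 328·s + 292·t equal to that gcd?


Euclidean algorithm on (328, 292) — divide until remainder is 0:
  328 = 1 · 292 + 36
  292 = 8 · 36 + 4
  36 = 9 · 4 + 0
gcd(328, 292) = 4.
Track Bezout coefficients alongside the remainders: start with r₀ = 328 = a·1 + b·0 (s = 1, t = 0) and r₁ = 292 = a·0 + b·1 (s = 0, t = 1); each new remainder r_{k+1} = r_{k-1} − q_k·r_k inherits s_{k+1} = s_{k-1} − q_k·s_k, t_{k+1} = t_{k-1} − q_k·t_k, so r_k = a·s_k + b·t_k at every step:
  q = 1: r = 36, s = 1 − 1·0 = 1, t = 0 − 1·1 = -1  (check: 328·1 + 292·(-1) = 36)
  q = 8: r = 4, s = 0 − 8·1 = -8, t = 1 − 8·(-1) = 9  (check: 328·(-8) + 292·9 = 4)
The row with r = 4 (the gcd) gives the Bezout coefficients s = -8, t = 9.
Result: 328 · (-8) + 292 · (9) = 4.

gcd(328, 292) = 4; s = -8, t = 9 (check: 328·(-8) + 292·9 = 4).


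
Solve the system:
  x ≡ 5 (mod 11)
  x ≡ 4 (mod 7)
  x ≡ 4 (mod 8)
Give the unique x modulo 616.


Moduli 11, 7, 8 are pairwise coprime; by CRT there is a unique solution modulo M = 11 · 7 · 8 = 616.
Solve pairwise, accumulating the modulus:
  Start with x ≡ 5 (mod 11).
  Combine with x ≡ 4 (mod 7): since gcd(11, 7) = 1, we get a unique residue mod 77.
    Write x = 5 + 11·t and substitute into x ≡ 4 (mod 7): 11·t ≡ 4 − 5 = -1 (mod 7).
    Reduce coefficients mod 7: 4·t ≡ 6 (mod 7).
    The inverse of 4 mod 7 is 2 (since 4·2 = 8 = 1·7 + 1), so t ≡ 2·6 = 12 ≡ 5 (mod 7).
    Then x = 5 + 11·5 = 60, valid modulo lcm(11, 7) = 77: x ≡ 60 (mod 77).
  Combine with x ≡ 4 (mod 8): since gcd(77, 8) = 1, we get a unique residue mod 616.
    Write x = 60 + 77·t and substitute into x ≡ 4 (mod 8): 77·t ≡ 4 − 60 = -56 (mod 8).
    Reduce coefficients mod 8: 5·t ≡ 0 (mod 8).
    The inverse of 5 mod 8 is 5 (since 5·5 = 25 = 3·8 + 1), so t ≡ 5·0 = 0 ≡ 0 (mod 8).
    Then x = 60 + 77·0 = 60, valid modulo lcm(77, 8) = 616: x ≡ 60 (mod 616).
Verify: 60 mod 11 = 5 ✓, 60 mod 7 = 4 ✓, 60 mod 8 = 4 ✓.

x ≡ 60 (mod 616).


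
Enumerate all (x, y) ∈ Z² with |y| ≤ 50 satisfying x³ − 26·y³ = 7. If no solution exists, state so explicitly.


The equation is x³ - 26y³ = 7. For fixed y, x³ = 26·y³ + 7, so a solution requires the RHS to be a perfect cube.
Strategy: iterate y from -50 to 50, compute RHS = 26·y³ + 7, and check whether it is a (positive or negative) perfect cube.
Check small values of y:
  y = 0: RHS = 7 is not a perfect cube.
  y = 1: RHS = 33 is not a perfect cube.
  y = -1: RHS = -19 is not a perfect cube.
  y = 2: RHS = 215 is not a perfect cube.
  y = -2: RHS = -201 is not a perfect cube.
  y = 3: RHS = 709 is not a perfect cube.
  y = -3: RHS = -695 is not a perfect cube.
Continuing the search up to |y| = 50 finds no solutions either.
No (x, y) in the scanned range satisfies the equation.

No integer solutions with |y| ≤ 50.


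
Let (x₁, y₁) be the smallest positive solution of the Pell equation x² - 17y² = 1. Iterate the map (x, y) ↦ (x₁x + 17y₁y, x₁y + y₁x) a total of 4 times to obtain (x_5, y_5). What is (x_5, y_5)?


Step 1: Find the fundamental solution (x₁, y₁) of x² - 17y² = 1.
  Expand √17 as a continued fraction. a₀ = ⌊√17⌋ = 4; iterate m_{k+1} = d_k·a_k − m_k, d_{k+1} = (17 − m_{k+1}²)/d_k, a_{k+1} = ⌊(a₀ + m_{k+1})/d_{k+1}⌋ (starting m₀ = 0, d₀ = 1), with convergents p_k = a_k·p_{k-1} + p_{k-2}, q_k = a_k·q_{k-1} + q_{k-2} (p₋₁ = 1, q₋₁ = 0):
  k = 0: a₀ = 4; p₀/q₀ = 4/1; p₀² − 17·q₀² = 16 − 17 = -1.
  k = 1: m = 4, d = 1, a = ⌊(4 + 4)/1⌋ = 8; p/q = (8·4 + 1)/(8·1 + 0) = 33/8; p² − 17·q² = 1089 − 1088 = 1.
  The first convergent with p² − 17·q² = 1 gives the fundamental solution (x₁, y₁) = (33, 8).
Step 2: Apply the recurrence (x_{n+1}, y_{n+1}) = (x₁x_n + 17y₁y_n, x₁y_n + y₁x_n) repeatedly.
  From (x_1, y_1) = (33, 8): x_2 = 33·33 + 17·8·8 = 2177; y_2 = 33·8 + 8·33 = 528.
  From (x_2, y_2) = (2177, 528): x_3 = 33·2177 + 17·8·528 = 143649; y_3 = 33·528 + 8·2177 = 34840.
  From (x_3, y_3) = (143649, 34840): x_4 = 33·143649 + 17·8·34840 = 9478657; y_4 = 33·34840 + 8·143649 = 2298912.
  From (x_4, y_4) = (9478657, 2298912): x_5 = 33·9478657 + 17·8·2298912 = 625447713; y_5 = 33·2298912 + 8·9478657 = 151693352.
Step 3: Verify x_5² - 17·y_5² = 391184841696930369 - 391184841696930368 = 1 (should be 1). ✓

(x_1, y_1) = (33, 8); (x_5, y_5) = (625447713, 151693352).


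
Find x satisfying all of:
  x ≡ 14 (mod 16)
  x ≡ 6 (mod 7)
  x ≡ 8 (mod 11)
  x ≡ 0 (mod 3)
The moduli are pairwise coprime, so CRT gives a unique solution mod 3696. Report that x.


Product of moduli M = 16 · 7 · 11 · 3 = 3696.
Merge one congruence at a time:
  Start: x ≡ 14 (mod 16).
  Combine with x ≡ 6 (mod 7); new modulus lcm = 112.
    Write x = 14 + 16·t and substitute into x ≡ 6 (mod 7): 16·t ≡ 6 − 14 = -8 (mod 7).
    Reduce coefficients mod 7: 2·t ≡ 6 (mod 7).
    The inverse of 2 mod 7 is 4 (since 2·4 = 8 = 1·7 + 1), so t ≡ 4·6 = 24 ≡ 3 (mod 7).
    Then x = 14 + 16·3 = 62, valid modulo lcm(16, 7) = 112: x ≡ 62 (mod 112).
  Combine with x ≡ 8 (mod 11); new modulus lcm = 1232.
    Write x = 62 + 112·t and substitute into x ≡ 8 (mod 11): 112·t ≡ 8 − 62 = -54 (mod 11).
    Reduce coefficients mod 11: 2·t ≡ 1 (mod 11).
    The inverse of 2 mod 11 is 6 (since 2·6 = 12 = 1·11 + 1), so t ≡ 6·1 = 6 ≡ 6 (mod 11).
    Then x = 62 + 112·6 = 734, valid modulo lcm(112, 11) = 1232: x ≡ 734 (mod 1232).
  Combine with x ≡ 0 (mod 3); new modulus lcm = 3696.
    Write x = 734 + 1232·t and substitute into x ≡ 0 (mod 3): 1232·t ≡ 0 − 734 = -734 (mod 3).
    Reduce coefficients mod 3: 2·t ≡ 1 (mod 3).
    The inverse of 2 mod 3 is 2 (since 2·2 = 4 = 1·3 + 1), so t ≡ 2·1 = 2 ≡ 2 (mod 3).
    Then x = 734 + 1232·2 = 3198, valid modulo lcm(1232, 3) = 3696: x ≡ 3198 (mod 3696).
Verify against each original: 3198 mod 16 = 14, 3198 mod 7 = 6, 3198 mod 11 = 8, 3198 mod 3 = 0.

x ≡ 3198 (mod 3696).


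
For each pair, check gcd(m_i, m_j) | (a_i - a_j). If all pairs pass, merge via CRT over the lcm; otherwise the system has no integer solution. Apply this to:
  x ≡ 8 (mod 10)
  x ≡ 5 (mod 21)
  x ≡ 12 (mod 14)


Moduli 10, 21, 14 are not pairwise coprime, so CRT works modulo lcm(m_i) when all pairwise compatibility conditions hold.
Pairwise compatibility: gcd(m_i, m_j) must divide a_i - a_j for every pair.
Merge one congruence at a time:
  Start: x ≡ 8 (mod 10).
  Combine with x ≡ 5 (mod 21): gcd(10, 21) = 1; 5 - 8 = -3, which IS divisible by 1, so compatible.
    Write x = 8 + 10·t and substitute into x ≡ 5 (mod 21): 10·t ≡ 5 − 8 = -3 (mod 21).
    Reduce coefficients mod 21: 10·t ≡ 18 (mod 21).
    The inverse of 10 mod 21 is 19 (since 10·19 = 190 = 9·21 + 1), so t ≡ 19·18 = 342 ≡ 6 (mod 21).
    Then x = 8 + 10·6 = 68, valid modulo lcm(10, 21) = 210: x ≡ 68 (mod 210).
  Combine with x ≡ 12 (mod 14): gcd(210, 14) = 14; 12 - 68 = -56, which IS divisible by 14, so compatible.
    Write x = 68 + 210·t and substitute into x ≡ 12 (mod 14): 210·t ≡ 12 − 68 = -56 (mod 14).
    Divide the congruence (and modulus) by g = 14: 15·t ≡ -4 (mod 1).
    Modulo 1 every t works; take t = 0.
    Then x = 68 + 210·0 = 68, valid modulo lcm(210, 14) = 210: x ≡ 68 (mod 210).
Verify: 68 mod 10 = 8, 68 mod 21 = 5, 68 mod 14 = 12.

x ≡ 68 (mod 210).


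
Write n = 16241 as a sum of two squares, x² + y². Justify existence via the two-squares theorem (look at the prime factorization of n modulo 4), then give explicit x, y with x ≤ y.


Step 1: Factor n = 16241 = 109 · 149.
Step 2: Check the mod-4 condition on each prime factor: 109 ≡ 1 (mod 4), exponent 1; 149 ≡ 1 (mod 4), exponent 1.
All primes ≡ 3 (mod 4) appear to even exponent (or don't appear), so by the two-squares theorem n IS expressible as a sum of two squares.
Step 3: Build a representation. Here n = 109 · 149 is a product of primes ≡ 1 (mod 4). Each prime p ≡ 1 (mod 4) is itself a sum of two squares; find a² by testing p − a² for a perfect square:
  109: 109 − 1² = 108, 109 − 2² = 105, 109 − 3² = 100 = 10² ⇒ 109 = 3² + 10².
  149: 149 − 1² = 148, 149 − 2² = 145, 149 − 3² = 140, 149 − 4² = 133, 149 − 5² = 124, 149 − 6² = 113, 149 − 7² = 100 = 10² ⇒ 149 = 7² + 10².
  Combine using the Brahmagupta–Fibonacci identity (a² + b²)(c² + d²) = (ac − bd)² + (ad + bc)² = (ac + bd)² + (ad − bc)²:
  109 · 149 = 16241: from (3² + 10²)(7² + 10²), take (3·7 − 10·10, 3·10 + 10·7) = (21 − 100, 30 + 70) = (-79, 100); dropping signs (only squares matter) gives (79, 100); check 79² + 100² = 6241 + 10000 = 16241 ✓.
Step 4: Order so x ≤ y and verify: 79² + 100² = 6241 + 10000 = 16241 = n. ✓

n = 16241 = 79² + 100² (one valid representation with x ≤ y).


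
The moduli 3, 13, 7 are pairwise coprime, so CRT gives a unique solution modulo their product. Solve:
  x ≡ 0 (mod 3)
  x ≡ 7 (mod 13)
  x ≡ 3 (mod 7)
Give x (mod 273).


Moduli 3, 13, 7 are pairwise coprime; by CRT there is a unique solution modulo M = 3 · 13 · 7 = 273.
Solve pairwise, accumulating the modulus:
  Start with x ≡ 0 (mod 3).
  Combine with x ≡ 7 (mod 13): since gcd(3, 13) = 1, we get a unique residue mod 39.
    Write x = 0 + 3·t and substitute into x ≡ 7 (mod 13): 3·t ≡ 7 − 0 = 7 (mod 13).
    The inverse of 3 mod 13 is 9 (since 3·9 = 27 = 2·13 + 1), so t ≡ 9·7 = 63 ≡ 11 (mod 13).
    Then x = 0 + 3·11 = 33, valid modulo lcm(3, 13) = 39: x ≡ 33 (mod 39).
  Combine with x ≡ 3 (mod 7): since gcd(39, 7) = 1, we get a unique residue mod 273.
    Write x = 33 + 39·t and substitute into x ≡ 3 (mod 7): 39·t ≡ 3 − 33 = -30 (mod 7).
    Reduce coefficients mod 7: 4·t ≡ 5 (mod 7).
    The inverse of 4 mod 7 is 2 (since 4·2 = 8 = 1·7 + 1), so t ≡ 2·5 = 10 ≡ 3 (mod 7).
    Then x = 33 + 39·3 = 150, valid modulo lcm(39, 7) = 273: x ≡ 150 (mod 273).
Verify: 150 mod 3 = 0 ✓, 150 mod 13 = 7 ✓, 150 mod 7 = 3 ✓.

x ≡ 150 (mod 273).


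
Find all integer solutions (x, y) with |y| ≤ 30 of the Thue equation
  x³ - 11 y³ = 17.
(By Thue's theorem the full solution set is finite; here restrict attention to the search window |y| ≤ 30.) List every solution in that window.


The equation is x³ - 11y³ = 17. For fixed y, x³ = 11·y³ + 17, so a solution requires the RHS to be a perfect cube.
Strategy: iterate y from -30 to 30, compute RHS = 11·y³ + 17, and check whether it is a (positive or negative) perfect cube.
Check small values of y:
  y = 0: RHS = 17 is not a perfect cube.
  y = 1: RHS = 28 is not a perfect cube.
  y = -1: RHS = 6 is not a perfect cube.
  y = 2: RHS = 105 is not a perfect cube.
  y = -2: RHS = -71 is not a perfect cube.
  y = 3: RHS = 314 is not a perfect cube.
  y = -3: RHS = -280 is not a perfect cube.
Continuing the search up to |y| = 30 finds no solutions either.
No (x, y) in the scanned range satisfies the equation.

No integer solutions with |y| ≤ 30.


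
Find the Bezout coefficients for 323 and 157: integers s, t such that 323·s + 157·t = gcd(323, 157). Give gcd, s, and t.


Euclidean algorithm on (323, 157) — divide until remainder is 0:
  323 = 2 · 157 + 9
  157 = 17 · 9 + 4
  9 = 2 · 4 + 1
  4 = 4 · 1 + 0
gcd(323, 157) = 1.
Track Bezout coefficients alongside the remainders: start with r₀ = 323 = a·1 + b·0 (s = 1, t = 0) and r₁ = 157 = a·0 + b·1 (s = 0, t = 1); each new remainder r_{k+1} = r_{k-1} − q_k·r_k inherits s_{k+1} = s_{k-1} − q_k·s_k, t_{k+1} = t_{k-1} − q_k·t_k, so r_k = a·s_k + b·t_k at every step:
  q = 2: r = 9, s = 1 − 2·0 = 1, t = 0 − 2·1 = -2  (check: 323·1 + 157·(-2) = 9)
  q = 17: r = 4, s = 0 − 17·1 = -17, t = 1 − 17·(-2) = 35  (check: 323·(-17) + 157·35 = 4)
  q = 2: r = 1, s = 1 − 2·(-17) = 35, t = -2 − 2·35 = -72  (check: 323·35 + 157·(-72) = 1)
The row with r = 1 (the gcd) gives the Bezout coefficients s = 35, t = -72.
Result: 323 · (35) + 157 · (-72) = 1.

gcd(323, 157) = 1; s = 35, t = -72 (check: 323·35 + 157·(-72) = 1).


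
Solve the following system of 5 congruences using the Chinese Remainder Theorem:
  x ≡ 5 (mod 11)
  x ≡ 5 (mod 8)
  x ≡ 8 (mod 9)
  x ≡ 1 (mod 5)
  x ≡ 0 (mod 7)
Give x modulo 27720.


Product of moduli M = 11 · 8 · 9 · 5 · 7 = 27720.
Merge one congruence at a time:
  Start: x ≡ 5 (mod 11).
  Combine with x ≡ 5 (mod 8); new modulus lcm = 88.
    Write x = 5 + 11·t and substitute into x ≡ 5 (mod 8): 11·t ≡ 5 − 5 = 0 (mod 8).
    Reduce coefficients mod 8: 3·t ≡ 0 (mod 8).
    The inverse of 3 mod 8 is 3 (since 3·3 = 9 = 1·8 + 1), so t ≡ 3·0 = 0 ≡ 0 (mod 8).
    Then x = 5 + 11·0 = 5, valid modulo lcm(11, 8) = 88: x ≡ 5 (mod 88).
  Combine with x ≡ 8 (mod 9); new modulus lcm = 792.
    Write x = 5 + 88·t and substitute into x ≡ 8 (mod 9): 88·t ≡ 8 − 5 = 3 (mod 9).
    Reduce coefficients mod 9: 7·t ≡ 3 (mod 9).
    The inverse of 7 mod 9 is 4 (since 7·4 = 28 = 3·9 + 1), so t ≡ 4·3 = 12 ≡ 3 (mod 9).
    Then x = 5 + 88·3 = 269, valid modulo lcm(88, 9) = 792: x ≡ 269 (mod 792).
  Combine with x ≡ 1 (mod 5); new modulus lcm = 3960.
    Write x = 269 + 792·t and substitute into x ≡ 1 (mod 5): 792·t ≡ 1 − 269 = -268 (mod 5).
    Reduce coefficients mod 5: 2·t ≡ 2 (mod 5).
    The inverse of 2 mod 5 is 3 (since 2·3 = 6 = 1·5 + 1), so t ≡ 3·2 = 6 ≡ 1 (mod 5).
    Then x = 269 + 792·1 = 1061, valid modulo lcm(792, 5) = 3960: x ≡ 1061 (mod 3960).
  Combine with x ≡ 0 (mod 7); new modulus lcm = 27720.
    Write x = 1061 + 3960·t and substitute into x ≡ 0 (mod 7): 3960·t ≡ 0 − 1061 = -1061 (mod 7).
    Reduce coefficients mod 7: 5·t ≡ 3 (mod 7).
    The inverse of 5 mod 7 is 3 (since 5·3 = 15 = 2·7 + 1), so t ≡ 3·3 = 9 ≡ 2 (mod 7).
    Then x = 1061 + 3960·2 = 8981, valid modulo lcm(3960, 7) = 27720: x ≡ 8981 (mod 27720).
Verify against each original: 8981 mod 11 = 5, 8981 mod 8 = 5, 8981 mod 9 = 8, 8981 mod 5 = 1, 8981 mod 7 = 0.

x ≡ 8981 (mod 27720).


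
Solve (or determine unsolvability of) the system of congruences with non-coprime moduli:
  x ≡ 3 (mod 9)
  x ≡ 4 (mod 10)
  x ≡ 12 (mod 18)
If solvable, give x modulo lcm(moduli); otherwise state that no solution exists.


Moduli 9, 10, 18 are not pairwise coprime, so CRT works modulo lcm(m_i) when all pairwise compatibility conditions hold.
Pairwise compatibility: gcd(m_i, m_j) must divide a_i - a_j for every pair.
Merge one congruence at a time:
  Start: x ≡ 3 (mod 9).
  Combine with x ≡ 4 (mod 10): gcd(9, 10) = 1; 4 - 3 = 1, which IS divisible by 1, so compatible.
    Write x = 3 + 9·t and substitute into x ≡ 4 (mod 10): 9·t ≡ 4 − 3 = 1 (mod 10).
    The inverse of 9 mod 10 is 9 (since 9·9 = 81 = 8·10 + 1), so t ≡ 9·1 = 9 ≡ 9 (mod 10).
    Then x = 3 + 9·9 = 84, valid modulo lcm(9, 10) = 90: x ≡ 84 (mod 90).
  Combine with x ≡ 12 (mod 18): gcd(90, 18) = 18; 12 - 84 = -72, which IS divisible by 18, so compatible.
    Write x = 84 + 90·t and substitute into x ≡ 12 (mod 18): 90·t ≡ 12 − 84 = -72 (mod 18).
    Divide the congruence (and modulus) by g = 18: 5·t ≡ -4 (mod 1).
    Modulo 1 every t works; take t = 0.
    Then x = 84 + 90·0 = 84, valid modulo lcm(90, 18) = 90: x ≡ 84 (mod 90).
Verify: 84 mod 9 = 3, 84 mod 10 = 4, 84 mod 18 = 12.

x ≡ 84 (mod 90).


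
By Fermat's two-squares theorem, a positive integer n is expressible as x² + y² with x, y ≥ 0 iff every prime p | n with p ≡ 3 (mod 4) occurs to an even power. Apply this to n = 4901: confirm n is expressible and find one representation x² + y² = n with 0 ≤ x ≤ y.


Step 1: Factor n = 4901 = 13^2 · 29.
Step 2: Check the mod-4 condition on each prime factor: 13 ≡ 1 (mod 4), exponent 2; 29 ≡ 1 (mod 4), exponent 1.
All primes ≡ 3 (mod 4) appear to even exponent (or don't appear), so by the two-squares theorem n IS expressible as a sum of two squares.
Step 3: Build a representation. Here n = 13 · 13 · 29 is a product of primes ≡ 1 (mod 4). Each prime p ≡ 1 (mod 4) is itself a sum of two squares; find a² by testing p − a² for a perfect square:
  13: 13 − 1² = 12, 13 − 2² = 9 = 3² ⇒ 13 = 2² + 3².
  29: 29 − 1² = 28, 29 − 2² = 25 = 5² ⇒ 29 = 2² + 5².
  Combine using the Brahmagupta–Fibonacci identity (a² + b²)(c² + d²) = (ac − bd)² + (ad + bc)² = (ac + bd)² + (ad − bc)²:
  13 · 13 = 169: from (2² + 3²)(2² + 3²), take (2·2 − 3·3, 2·3 + 3·2) = (4 − 9, 6 + 6) = (-5, 12); dropping signs (only squares matter) gives (5, 12); check 5² + 12² = 25 + 144 = 169 ✓.
  169 · 29 = 4901: from (5² + 12²)(2² + 5²), take (5·2 − 12·5, 5·5 + 12·2) = (10 − 60, 25 + 24) = (-50, 49); dropping signs (only squares matter) gives (50, 49); check 50² + 49² = 2500 + 2401 = 4901 ✓.
Step 4: Order so x ≤ y and verify: 49² + 50² = 2401 + 2500 = 4901 = n. ✓

n = 4901 = 49² + 50² (one valid representation with x ≤ y).


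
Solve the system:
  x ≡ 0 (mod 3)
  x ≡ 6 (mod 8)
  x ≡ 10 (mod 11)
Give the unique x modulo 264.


Moduli 3, 8, 11 are pairwise coprime; by CRT there is a unique solution modulo M = 3 · 8 · 11 = 264.
Solve pairwise, accumulating the modulus:
  Start with x ≡ 0 (mod 3).
  Combine with x ≡ 6 (mod 8): since gcd(3, 8) = 1, we get a unique residue mod 24.
    Write x = 0 + 3·t and substitute into x ≡ 6 (mod 8): 3·t ≡ 6 − 0 = 6 (mod 8).
    The inverse of 3 mod 8 is 3 (since 3·3 = 9 = 1·8 + 1), so t ≡ 3·6 = 18 ≡ 2 (mod 8).
    Then x = 0 + 3·2 = 6, valid modulo lcm(3, 8) = 24: x ≡ 6 (mod 24).
  Combine with x ≡ 10 (mod 11): since gcd(24, 11) = 1, we get a unique residue mod 264.
    Write x = 6 + 24·t and substitute into x ≡ 10 (mod 11): 24·t ≡ 10 − 6 = 4 (mod 11).
    Reduce coefficients mod 11: 2·t ≡ 4 (mod 11).
    The inverse of 2 mod 11 is 6 (since 2·6 = 12 = 1·11 + 1), so t ≡ 6·4 = 24 ≡ 2 (mod 11).
    Then x = 6 + 24·2 = 54, valid modulo lcm(24, 11) = 264: x ≡ 54 (mod 264).
Verify: 54 mod 3 = 0 ✓, 54 mod 8 = 6 ✓, 54 mod 11 = 10 ✓.

x ≡ 54 (mod 264).


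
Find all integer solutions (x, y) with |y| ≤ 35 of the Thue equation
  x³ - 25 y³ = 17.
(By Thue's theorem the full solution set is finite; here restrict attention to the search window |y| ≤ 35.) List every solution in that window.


The equation is x³ - 25y³ = 17. For fixed y, x³ = 25·y³ + 17, so a solution requires the RHS to be a perfect cube.
Strategy: iterate y from -35 to 35, compute RHS = 25·y³ + 17, and check whether it is a (positive or negative) perfect cube.
Check small values of y:
  y = 0: RHS = 17 is not a perfect cube.
  y = 1: RHS = 42 is not a perfect cube.
  y = -1: RHS = -8 = (-2)³ ⇒ x = -2 works.
  y = 2: RHS = 217 is not a perfect cube.
  y = -2: RHS = -183 is not a perfect cube.
  y = 3: RHS = 692 is not a perfect cube.
  y = -3: RHS = -658 is not a perfect cube.
Continuing the search up to |y| = 35 finds no further solutions beyond those listed.
Collected solutions: (-2, -1).

Solutions (with |y| ≤ 35): (-2, -1).


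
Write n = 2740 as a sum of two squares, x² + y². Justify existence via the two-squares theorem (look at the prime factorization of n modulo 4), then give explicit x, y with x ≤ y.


Step 1: Factor n = 2740 = 2^2 · 5 · 137.
Step 2: Check the mod-4 condition on each prime factor: 2 = 2 (special); 5 ≡ 1 (mod 4), exponent 1; 137 ≡ 1 (mod 4), exponent 1.
All primes ≡ 3 (mod 4) appear to even exponent (or don't appear), so by the two-squares theorem n IS expressible as a sum of two squares.
Step 3: Build a representation. Group n = k² · m with k = 2 and m = 5 · 137 = 685 (a product of primes ≡ 1 (mod 4)); a representation of m scales to one of n via (k·x)² + (k·y)² = k²(x² + y²). Each prime p ≡ 1 (mod 4) is itself a sum of two squares; find a² by testing p − a² for a perfect square:
  5: 5 − 1² = 4 = 2² ⇒ 5 = 1² + 2².
  137: 137 − 1² = 136, 137 − 2² = 133, 137 − 3² = 128, 137 − 4² = 121 = 11² ⇒ 137 = 4² + 11².
  Combine using the Brahmagupta–Fibonacci identity (a² + b²)(c² + d²) = (ac − bd)² + (ad + bc)² = (ac + bd)² + (ad − bc)²:
  5 · 137 = 685: from (1² + 2²)(4² + 11²), take (1·4 − 2·11, 1·11 + 2·4) = (4 − 22, 11 + 8) = (-18, 19); dropping signs (only squares matter) gives (18, 19); check 18² + 19² = 324 + 361 = 685 ✓.
  Scale by k = 2: (2·18, 2·19) = (36, 38).
Step 4: Order so x ≤ y and verify: 36² + 38² = 1296 + 1444 = 2740 = n. ✓

n = 2740 = 36² + 38² (one valid representation with x ≤ y).


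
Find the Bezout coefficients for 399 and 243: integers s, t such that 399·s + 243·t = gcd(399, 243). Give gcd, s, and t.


Euclidean algorithm on (399, 243) — divide until remainder is 0:
  399 = 1 · 243 + 156
  243 = 1 · 156 + 87
  156 = 1 · 87 + 69
  87 = 1 · 69 + 18
  69 = 3 · 18 + 15
  18 = 1 · 15 + 3
  15 = 5 · 3 + 0
gcd(399, 243) = 3.
Track Bezout coefficients alongside the remainders: start with r₀ = 399 = a·1 + b·0 (s = 1, t = 0) and r₁ = 243 = a·0 + b·1 (s = 0, t = 1); each new remainder r_{k+1} = r_{k-1} − q_k·r_k inherits s_{k+1} = s_{k-1} − q_k·s_k, t_{k+1} = t_{k-1} − q_k·t_k, so r_k = a·s_k + b·t_k at every step:
  q = 1: r = 156, s = 1 − 1·0 = 1, t = 0 − 1·1 = -1  (check: 399·1 + 243·(-1) = 156)
  q = 1: r = 87, s = 0 − 1·1 = -1, t = 1 − 1·(-1) = 2  (check: 399·(-1) + 243·2 = 87)
  q = 1: r = 69, s = 1 − 1·(-1) = 2, t = -1 − 1·2 = -3  (check: 399·2 + 243·(-3) = 69)
  q = 1: r = 18, s = -1 − 1·2 = -3, t = 2 − 1·(-3) = 5  (check: 399·(-3) + 243·5 = 18)
  q = 3: r = 15, s = 2 − 3·(-3) = 11, t = -3 − 3·5 = -18  (check: 399·11 + 243·(-18) = 15)
  q = 1: r = 3, s = -3 − 1·11 = -14, t = 5 − 1·(-18) = 23  (check: 399·(-14) + 243·23 = 3)
The row with r = 3 (the gcd) gives the Bezout coefficients s = -14, t = 23.
Result: 399 · (-14) + 243 · (23) = 3.

gcd(399, 243) = 3; s = -14, t = 23 (check: 399·(-14) + 243·23 = 3).


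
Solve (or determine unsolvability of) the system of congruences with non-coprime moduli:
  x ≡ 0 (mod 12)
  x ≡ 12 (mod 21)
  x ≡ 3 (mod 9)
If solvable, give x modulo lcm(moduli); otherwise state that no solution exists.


Moduli 12, 21, 9 are not pairwise coprime, so CRT works modulo lcm(m_i) when all pairwise compatibility conditions hold.
Pairwise compatibility: gcd(m_i, m_j) must divide a_i - a_j for every pair.
Merge one congruence at a time:
  Start: x ≡ 0 (mod 12).
  Combine with x ≡ 12 (mod 21): gcd(12, 21) = 3; 12 - 0 = 12, which IS divisible by 3, so compatible.
    Write x = 0 + 12·t and substitute into x ≡ 12 (mod 21): 12·t ≡ 12 − 0 = 12 (mod 21).
    Divide the congruence (and modulus) by g = 3: 4·t ≡ 4 (mod 7).
    The inverse of 4 mod 7 is 2 (since 4·2 = 8 = 1·7 + 1), so t ≡ 2·4 = 8 ≡ 1 (mod 7).
    Then x = 0 + 12·1 = 12, valid modulo lcm(12, 21) = 84: x ≡ 12 (mod 84).
  Combine with x ≡ 3 (mod 9): gcd(84, 9) = 3; 3 - 12 = -9, which IS divisible by 3, so compatible.
    Write x = 12 + 84·t and substitute into x ≡ 3 (mod 9): 84·t ≡ 3 − 12 = -9 (mod 9).
    Divide the congruence (and modulus) by g = 3: 28·t ≡ -3 (mod 3).
    Reduce coefficients mod 3: 1·t ≡ 0 (mod 3).
    So t ≡ 0 (mod 3).
    Then x = 12 + 84·0 = 12, valid modulo lcm(84, 9) = 252: x ≡ 12 (mod 252).
Verify: 12 mod 12 = 0, 12 mod 21 = 12, 12 mod 9 = 3.

x ≡ 12 (mod 252).


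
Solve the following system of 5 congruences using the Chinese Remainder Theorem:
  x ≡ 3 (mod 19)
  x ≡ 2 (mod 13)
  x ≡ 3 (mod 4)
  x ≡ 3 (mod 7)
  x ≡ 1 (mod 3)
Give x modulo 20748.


Product of moduli M = 19 · 13 · 4 · 7 · 3 = 20748.
Merge one congruence at a time:
  Start: x ≡ 3 (mod 19).
  Combine with x ≡ 2 (mod 13); new modulus lcm = 247.
    Write x = 3 + 19·t and substitute into x ≡ 2 (mod 13): 19·t ≡ 2 − 3 = -1 (mod 13).
    Reduce coefficients mod 13: 6·t ≡ 12 (mod 13).
    The inverse of 6 mod 13 is 11 (since 6·11 = 66 = 5·13 + 1), so t ≡ 11·12 = 132 ≡ 2 (mod 13).
    Then x = 3 + 19·2 = 41, valid modulo lcm(19, 13) = 247: x ≡ 41 (mod 247).
  Combine with x ≡ 3 (mod 4); new modulus lcm = 988.
    Write x = 41 + 247·t and substitute into x ≡ 3 (mod 4): 247·t ≡ 3 − 41 = -38 (mod 4).
    Reduce coefficients mod 4: 3·t ≡ 2 (mod 4).
    The inverse of 3 mod 4 is 3 (since 3·3 = 9 = 2·4 + 1), so t ≡ 3·2 = 6 ≡ 2 (mod 4).
    Then x = 41 + 247·2 = 535, valid modulo lcm(247, 4) = 988: x ≡ 535 (mod 988).
  Combine with x ≡ 3 (mod 7); new modulus lcm = 6916.
    Write x = 535 + 988·t and substitute into x ≡ 3 (mod 7): 988·t ≡ 3 − 535 = -532 (mod 7).
    Reduce coefficients mod 7: 1·t ≡ 0 (mod 7).
    So t ≡ 0 (mod 7).
    Then x = 535 + 988·0 = 535, valid modulo lcm(988, 7) = 6916: x ≡ 535 (mod 6916).
  Combine with x ≡ 1 (mod 3); new modulus lcm = 20748.
    Write x = 535 + 6916·t and substitute into x ≡ 1 (mod 3): 6916·t ≡ 1 − 535 = -534 (mod 3).
    Reduce coefficients mod 3: 1·t ≡ 0 (mod 3).
    So t ≡ 0 (mod 3).
    Then x = 535 + 6916·0 = 535, valid modulo lcm(6916, 3) = 20748: x ≡ 535 (mod 20748).
Verify against each original: 535 mod 19 = 3, 535 mod 13 = 2, 535 mod 4 = 3, 535 mod 7 = 3, 535 mod 3 = 1.

x ≡ 535 (mod 20748).


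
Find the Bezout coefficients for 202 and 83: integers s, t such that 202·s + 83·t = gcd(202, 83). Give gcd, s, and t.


Euclidean algorithm on (202, 83) — divide until remainder is 0:
  202 = 2 · 83 + 36
  83 = 2 · 36 + 11
  36 = 3 · 11 + 3
  11 = 3 · 3 + 2
  3 = 1 · 2 + 1
  2 = 2 · 1 + 0
gcd(202, 83) = 1.
Track Bezout coefficients alongside the remainders: start with r₀ = 202 = a·1 + b·0 (s = 1, t = 0) and r₁ = 83 = a·0 + b·1 (s = 0, t = 1); each new remainder r_{k+1} = r_{k-1} − q_k·r_k inherits s_{k+1} = s_{k-1} − q_k·s_k, t_{k+1} = t_{k-1} − q_k·t_k, so r_k = a·s_k + b·t_k at every step:
  q = 2: r = 36, s = 1 − 2·0 = 1, t = 0 − 2·1 = -2  (check: 202·1 + 83·(-2) = 36)
  q = 2: r = 11, s = 0 − 2·1 = -2, t = 1 − 2·(-2) = 5  (check: 202·(-2) + 83·5 = 11)
  q = 3: r = 3, s = 1 − 3·(-2) = 7, t = -2 − 3·5 = -17  (check: 202·7 + 83·(-17) = 3)
  q = 3: r = 2, s = -2 − 3·7 = -23, t = 5 − 3·(-17) = 56  (check: 202·(-23) + 83·56 = 2)
  q = 1: r = 1, s = 7 − 1·(-23) = 30, t = -17 − 1·56 = -73  (check: 202·30 + 83·(-73) = 1)
The row with r = 1 (the gcd) gives the Bezout coefficients s = 30, t = -73.
Result: 202 · (30) + 83 · (-73) = 1.

gcd(202, 83) = 1; s = 30, t = -73 (check: 202·30 + 83·(-73) = 1).


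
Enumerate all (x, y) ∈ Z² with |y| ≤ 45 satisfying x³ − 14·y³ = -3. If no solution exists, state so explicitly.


The equation is x³ - 14y³ = -3. For fixed y, x³ = 14·y³ − 3, so a solution requires the RHS to be a perfect cube.
Strategy: iterate y from -45 to 45, compute RHS = 14·y³ − 3, and check whether it is a (positive or negative) perfect cube.
Check small values of y:
  y = 0: RHS = -3 is not a perfect cube.
  y = 1: RHS = 11 is not a perfect cube.
  y = -1: RHS = -17 is not a perfect cube.
  y = 2: RHS = 109 is not a perfect cube.
  y = -2: RHS = -115 is not a perfect cube.
  y = 3: RHS = 375 is not a perfect cube.
  y = -3: RHS = -381 is not a perfect cube.
Continuing the search up to |y| = 45 finds no solutions either.
No (x, y) in the scanned range satisfies the equation.

No integer solutions with |y| ≤ 45.


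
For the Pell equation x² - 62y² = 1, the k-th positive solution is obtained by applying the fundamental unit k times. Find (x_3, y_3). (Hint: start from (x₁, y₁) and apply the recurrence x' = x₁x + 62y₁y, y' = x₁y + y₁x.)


Step 1: Find the fundamental solution (x₁, y₁) of x² - 62y² = 1.
  Expand √62 as a continued fraction. a₀ = ⌊√62⌋ = 7; iterate m_{k+1} = d_k·a_k − m_k, d_{k+1} = (62 − m_{k+1}²)/d_k, a_{k+1} = ⌊(a₀ + m_{k+1})/d_{k+1}⌋ (starting m₀ = 0, d₀ = 1), with convergents p_k = a_k·p_{k-1} + p_{k-2}, q_k = a_k·q_{k-1} + q_{k-2} (p₋₁ = 1, q₋₁ = 0):
  k = 0: a₀ = 7; p₀/q₀ = 7/1; p₀² − 62·q₀² = 49 − 62 = -13.
  k = 1: m = 7, d = 13, a = ⌊(7 + 7)/13⌋ = 1; p/q = (1·7 + 1)/(1·1 + 0) = 8/1; p² − 62·q² = 64 − 62 = 2.
  k = 2: m = 6, d = 2, a = ⌊(7 + 6)/2⌋ = 6; p/q = (6·8 + 7)/(6·1 + 1) = 55/7; p² − 62·q² = 3025 − 3038 = -13.
  k = 3: m = 6, d = 13, a = ⌊(7 + 6)/13⌋ = 1; p/q = (1·55 + 8)/(1·7 + 1) = 63/8; p² − 62·q² = 3969 − 3968 = 1.
  The first convergent with p² − 62·q² = 1 gives the fundamental solution (x₁, y₁) = (63, 8).
Step 2: Apply the recurrence (x_{n+1}, y_{n+1}) = (x₁x_n + 62y₁y_n, x₁y_n + y₁x_n) repeatedly.
  From (x_1, y_1) = (63, 8): x_2 = 63·63 + 62·8·8 = 7937; y_2 = 63·8 + 8·63 = 1008.
  From (x_2, y_2) = (7937, 1008): x_3 = 63·7937 + 62·8·1008 = 999999; y_3 = 63·1008 + 8·7937 = 127000.
Step 3: Verify x_3² - 62·y_3² = 999998000001 - 999998000000 = 1 (should be 1). ✓

(x_1, y_1) = (63, 8); (x_3, y_3) = (999999, 127000).


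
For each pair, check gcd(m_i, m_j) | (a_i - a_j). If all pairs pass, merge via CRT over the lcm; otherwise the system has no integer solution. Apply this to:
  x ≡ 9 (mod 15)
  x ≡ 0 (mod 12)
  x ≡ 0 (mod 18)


Moduli 15, 12, 18 are not pairwise coprime, so CRT works modulo lcm(m_i) when all pairwise compatibility conditions hold.
Pairwise compatibility: gcd(m_i, m_j) must divide a_i - a_j for every pair.
Merge one congruence at a time:
  Start: x ≡ 9 (mod 15).
  Combine with x ≡ 0 (mod 12): gcd(15, 12) = 3; 0 - 9 = -9, which IS divisible by 3, so compatible.
    Write x = 9 + 15·t and substitute into x ≡ 0 (mod 12): 15·t ≡ 0 − 9 = -9 (mod 12).
    Divide the congruence (and modulus) by g = 3: 5·t ≡ -3 (mod 4).
    Reduce coefficients mod 4: 1·t ≡ 1 (mod 4).
    So t ≡ 1 (mod 4).
    Then x = 9 + 15·1 = 24, valid modulo lcm(15, 12) = 60: x ≡ 24 (mod 60).
  Combine with x ≡ 0 (mod 18): gcd(60, 18) = 6; 0 - 24 = -24, which IS divisible by 6, so compatible.
    Write x = 24 + 60·t and substitute into x ≡ 0 (mod 18): 60·t ≡ 0 − 24 = -24 (mod 18).
    Divide the congruence (and modulus) by g = 6: 10·t ≡ -4 (mod 3).
    Reduce coefficients mod 3: 1·t ≡ 2 (mod 3).
    So t ≡ 2 (mod 3).
    Then x = 24 + 60·2 = 144, valid modulo lcm(60, 18) = 180: x ≡ 144 (mod 180).
Verify: 144 mod 15 = 9, 144 mod 12 = 0, 144 mod 18 = 0.

x ≡ 144 (mod 180).


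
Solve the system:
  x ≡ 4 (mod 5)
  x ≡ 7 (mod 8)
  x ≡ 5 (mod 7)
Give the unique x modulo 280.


Moduli 5, 8, 7 are pairwise coprime; by CRT there is a unique solution modulo M = 5 · 8 · 7 = 280.
Solve pairwise, accumulating the modulus:
  Start with x ≡ 4 (mod 5).
  Combine with x ≡ 7 (mod 8): since gcd(5, 8) = 1, we get a unique residue mod 40.
    Write x = 4 + 5·t and substitute into x ≡ 7 (mod 8): 5·t ≡ 7 − 4 = 3 (mod 8).
    The inverse of 5 mod 8 is 5 (since 5·5 = 25 = 3·8 + 1), so t ≡ 5·3 = 15 ≡ 7 (mod 8).
    Then x = 4 + 5·7 = 39, valid modulo lcm(5, 8) = 40: x ≡ 39 (mod 40).
  Combine with x ≡ 5 (mod 7): since gcd(40, 7) = 1, we get a unique residue mod 280.
    Write x = 39 + 40·t and substitute into x ≡ 5 (mod 7): 40·t ≡ 5 − 39 = -34 (mod 7).
    Reduce coefficients mod 7: 5·t ≡ 1 (mod 7).
    The inverse of 5 mod 7 is 3 (since 5·3 = 15 = 2·7 + 1), so t ≡ 3·1 = 3 ≡ 3 (mod 7).
    Then x = 39 + 40·3 = 159, valid modulo lcm(40, 7) = 280: x ≡ 159 (mod 280).
Verify: 159 mod 5 = 4 ✓, 159 mod 8 = 7 ✓, 159 mod 7 = 5 ✓.

x ≡ 159 (mod 280).


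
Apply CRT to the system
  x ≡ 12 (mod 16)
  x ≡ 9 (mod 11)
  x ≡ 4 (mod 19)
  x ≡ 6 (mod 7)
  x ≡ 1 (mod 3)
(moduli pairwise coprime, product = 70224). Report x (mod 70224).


Product of moduli M = 16 · 11 · 19 · 7 · 3 = 70224.
Merge one congruence at a time:
  Start: x ≡ 12 (mod 16).
  Combine with x ≡ 9 (mod 11); new modulus lcm = 176.
    Write x = 12 + 16·t and substitute into x ≡ 9 (mod 11): 16·t ≡ 9 − 12 = -3 (mod 11).
    Reduce coefficients mod 11: 5·t ≡ 8 (mod 11).
    The inverse of 5 mod 11 is 9 (since 5·9 = 45 = 4·11 + 1), so t ≡ 9·8 = 72 ≡ 6 (mod 11).
    Then x = 12 + 16·6 = 108, valid modulo lcm(16, 11) = 176: x ≡ 108 (mod 176).
  Combine with x ≡ 4 (mod 19); new modulus lcm = 3344.
    Write x = 108 + 176·t and substitute into x ≡ 4 (mod 19): 176·t ≡ 4 − 108 = -104 (mod 19).
    Reduce coefficients mod 19: 5·t ≡ 10 (mod 19).
    The inverse of 5 mod 19 is 4 (since 5·4 = 20 = 1·19 + 1), so t ≡ 4·10 = 40 ≡ 2 (mod 19).
    Then x = 108 + 176·2 = 460, valid modulo lcm(176, 19) = 3344: x ≡ 460 (mod 3344).
  Combine with x ≡ 6 (mod 7); new modulus lcm = 23408.
    Write x = 460 + 3344·t and substitute into x ≡ 6 (mod 7): 3344·t ≡ 6 − 460 = -454 (mod 7).
    Reduce coefficients mod 7: 5·t ≡ 1 (mod 7).
    The inverse of 5 mod 7 is 3 (since 5·3 = 15 = 2·7 + 1), so t ≡ 3·1 = 3 ≡ 3 (mod 7).
    Then x = 460 + 3344·3 = 10492, valid modulo lcm(3344, 7) = 23408: x ≡ 10492 (mod 23408).
  Combine with x ≡ 1 (mod 3); new modulus lcm = 70224.
    Write x = 10492 + 23408·t and substitute into x ≡ 1 (mod 3): 23408·t ≡ 1 − 10492 = -10491 (mod 3).
    Reduce coefficients mod 3: 2·t ≡ 0 (mod 3).
    The inverse of 2 mod 3 is 2 (since 2·2 = 4 = 1·3 + 1), so t ≡ 2·0 = 0 ≡ 0 (mod 3).
    Then x = 10492 + 23408·0 = 10492, valid modulo lcm(23408, 3) = 70224: x ≡ 10492 (mod 70224).
Verify against each original: 10492 mod 16 = 12, 10492 mod 11 = 9, 10492 mod 19 = 4, 10492 mod 7 = 6, 10492 mod 3 = 1.

x ≡ 10492 (mod 70224).
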